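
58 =58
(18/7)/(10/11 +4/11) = 99/49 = 2.02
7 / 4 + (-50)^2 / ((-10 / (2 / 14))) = -951 / 28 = -33.96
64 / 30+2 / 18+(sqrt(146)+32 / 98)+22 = sqrt(146)+54179 / 2205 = 36.65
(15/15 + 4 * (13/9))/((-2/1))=-61/18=-3.39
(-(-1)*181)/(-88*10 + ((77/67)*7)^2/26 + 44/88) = -10562617/51179721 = -0.21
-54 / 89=-0.61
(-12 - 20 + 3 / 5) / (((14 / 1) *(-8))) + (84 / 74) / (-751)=4339039 / 15560720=0.28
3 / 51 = 1 / 17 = 0.06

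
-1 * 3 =-3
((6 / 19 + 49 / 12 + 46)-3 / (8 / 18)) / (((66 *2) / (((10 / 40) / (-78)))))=-311 / 293436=-0.00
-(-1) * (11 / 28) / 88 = 1 / 224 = 0.00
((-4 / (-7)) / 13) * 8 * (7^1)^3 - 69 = 671 / 13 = 51.62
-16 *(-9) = 144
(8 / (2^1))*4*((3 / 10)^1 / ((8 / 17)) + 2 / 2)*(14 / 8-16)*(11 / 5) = -82137 / 100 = -821.37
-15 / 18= -5 / 6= -0.83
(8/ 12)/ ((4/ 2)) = 1/ 3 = 0.33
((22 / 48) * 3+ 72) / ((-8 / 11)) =-6457 / 64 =-100.89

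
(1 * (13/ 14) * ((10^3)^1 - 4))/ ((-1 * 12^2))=-1079/ 168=-6.42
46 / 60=23 / 30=0.77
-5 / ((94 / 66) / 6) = -990 / 47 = -21.06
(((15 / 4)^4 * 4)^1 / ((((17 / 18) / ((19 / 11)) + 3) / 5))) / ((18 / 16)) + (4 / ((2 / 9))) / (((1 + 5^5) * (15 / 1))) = 12528426727 / 12639460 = 991.22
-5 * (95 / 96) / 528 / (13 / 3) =-475 / 219648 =-0.00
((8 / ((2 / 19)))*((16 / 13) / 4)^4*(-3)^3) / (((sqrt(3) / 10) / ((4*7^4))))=-1019847.97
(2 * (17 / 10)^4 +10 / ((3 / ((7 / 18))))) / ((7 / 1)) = 2430067 / 945000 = 2.57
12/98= 6/49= 0.12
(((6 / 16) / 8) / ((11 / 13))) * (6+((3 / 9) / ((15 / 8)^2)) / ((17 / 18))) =50557 / 149600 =0.34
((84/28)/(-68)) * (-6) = 9/34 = 0.26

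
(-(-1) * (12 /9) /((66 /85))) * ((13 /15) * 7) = 3094 /297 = 10.42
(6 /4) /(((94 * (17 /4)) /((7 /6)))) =7 /1598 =0.00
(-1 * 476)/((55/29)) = -13804/55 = -250.98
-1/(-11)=1/11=0.09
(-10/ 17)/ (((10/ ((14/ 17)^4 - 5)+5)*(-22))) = 0.01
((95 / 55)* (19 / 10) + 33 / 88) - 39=-35.34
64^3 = 262144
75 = 75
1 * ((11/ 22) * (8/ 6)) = 2/ 3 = 0.67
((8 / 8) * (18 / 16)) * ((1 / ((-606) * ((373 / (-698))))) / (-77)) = -1047 / 23206568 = -0.00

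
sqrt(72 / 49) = 6 * sqrt(2) / 7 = 1.21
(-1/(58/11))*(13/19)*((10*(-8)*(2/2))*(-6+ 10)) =22880/551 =41.52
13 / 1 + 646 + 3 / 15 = 3296 / 5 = 659.20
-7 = -7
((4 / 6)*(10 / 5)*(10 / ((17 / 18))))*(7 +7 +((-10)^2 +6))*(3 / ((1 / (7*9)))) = 5443200 / 17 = 320188.24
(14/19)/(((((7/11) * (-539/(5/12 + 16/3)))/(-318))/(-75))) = -274275/931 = -294.60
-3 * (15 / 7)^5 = -135.55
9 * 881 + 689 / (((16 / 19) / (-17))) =-5980.19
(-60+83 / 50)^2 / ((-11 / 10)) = -8508889 / 2750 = -3094.14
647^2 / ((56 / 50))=10465225 / 28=373758.04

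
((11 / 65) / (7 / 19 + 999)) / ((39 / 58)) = 6061 / 24067290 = 0.00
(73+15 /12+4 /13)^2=15031129 /2704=5558.85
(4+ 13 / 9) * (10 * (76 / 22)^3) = 26887280 / 11979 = 2244.53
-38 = -38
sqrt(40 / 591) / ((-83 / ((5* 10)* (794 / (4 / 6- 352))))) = 39700* sqrt(5910) / 8616977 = 0.35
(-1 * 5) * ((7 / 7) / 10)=-1 / 2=-0.50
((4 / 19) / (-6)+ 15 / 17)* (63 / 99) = 5747 / 10659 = 0.54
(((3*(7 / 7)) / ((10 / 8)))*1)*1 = 12 / 5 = 2.40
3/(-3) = -1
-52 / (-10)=26 / 5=5.20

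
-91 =-91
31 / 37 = 0.84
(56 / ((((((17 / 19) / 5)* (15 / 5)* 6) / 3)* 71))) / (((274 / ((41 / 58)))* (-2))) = -27265 / 28772466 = -0.00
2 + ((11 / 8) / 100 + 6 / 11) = 22521 / 8800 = 2.56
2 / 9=0.22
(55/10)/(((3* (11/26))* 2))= 13/6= 2.17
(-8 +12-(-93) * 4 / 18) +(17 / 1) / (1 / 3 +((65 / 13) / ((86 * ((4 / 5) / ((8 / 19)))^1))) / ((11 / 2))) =2051149 / 27411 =74.83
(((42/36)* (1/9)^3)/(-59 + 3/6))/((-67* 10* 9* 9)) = 7/13886553330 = 0.00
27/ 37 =0.73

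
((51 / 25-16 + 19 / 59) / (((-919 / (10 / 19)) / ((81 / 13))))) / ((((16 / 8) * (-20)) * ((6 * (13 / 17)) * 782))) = -135783 / 400438351300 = -0.00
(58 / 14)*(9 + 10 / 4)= 667 / 14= 47.64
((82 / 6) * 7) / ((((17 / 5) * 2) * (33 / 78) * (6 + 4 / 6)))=3731 / 748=4.99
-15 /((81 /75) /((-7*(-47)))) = -41125 /9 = -4569.44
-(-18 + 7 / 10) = 173 / 10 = 17.30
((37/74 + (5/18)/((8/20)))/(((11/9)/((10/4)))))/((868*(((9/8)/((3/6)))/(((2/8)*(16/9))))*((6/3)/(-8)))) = -430/193347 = -0.00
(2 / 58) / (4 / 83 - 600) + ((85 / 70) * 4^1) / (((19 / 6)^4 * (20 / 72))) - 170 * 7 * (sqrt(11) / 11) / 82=1144999530263 / 6586806483740 - 595 * sqrt(11) / 451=-4.20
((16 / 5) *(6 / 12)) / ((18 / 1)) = 4 / 45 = 0.09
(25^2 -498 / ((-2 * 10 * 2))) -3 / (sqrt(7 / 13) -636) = 3 * sqrt(91) / 5258441 + 67040360389 / 105168820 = 637.45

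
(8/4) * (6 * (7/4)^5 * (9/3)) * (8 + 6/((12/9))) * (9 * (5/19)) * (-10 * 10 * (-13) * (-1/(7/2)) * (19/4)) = -30862463.38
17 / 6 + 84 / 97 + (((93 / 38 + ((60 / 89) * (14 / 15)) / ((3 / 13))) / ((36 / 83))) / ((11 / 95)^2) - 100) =179024166227 / 225632088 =793.43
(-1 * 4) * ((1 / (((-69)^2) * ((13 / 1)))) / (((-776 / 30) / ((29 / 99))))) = 145 / 198119493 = 0.00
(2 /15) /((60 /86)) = 43 /225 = 0.19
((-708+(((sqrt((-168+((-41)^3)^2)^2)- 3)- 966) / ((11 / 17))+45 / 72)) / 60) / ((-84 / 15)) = -646013959895 / 29568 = -21848415.85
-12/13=-0.92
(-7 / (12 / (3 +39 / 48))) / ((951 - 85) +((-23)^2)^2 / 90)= -0.00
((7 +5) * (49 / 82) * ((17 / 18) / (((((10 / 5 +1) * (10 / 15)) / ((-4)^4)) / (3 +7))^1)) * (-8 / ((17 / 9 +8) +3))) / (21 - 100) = 6397440 / 93931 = 68.11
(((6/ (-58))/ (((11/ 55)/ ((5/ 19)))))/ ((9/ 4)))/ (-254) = 50/ 209931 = 0.00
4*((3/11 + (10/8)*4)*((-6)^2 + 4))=9280/11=843.64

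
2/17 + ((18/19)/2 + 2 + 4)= 2129/323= 6.59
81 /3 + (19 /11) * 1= 28.73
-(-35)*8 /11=280 /11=25.45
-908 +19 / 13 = -11785 / 13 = -906.54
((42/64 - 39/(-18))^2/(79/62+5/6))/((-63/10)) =-11383355/18966528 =-0.60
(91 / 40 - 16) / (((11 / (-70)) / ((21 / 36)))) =8967 / 176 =50.95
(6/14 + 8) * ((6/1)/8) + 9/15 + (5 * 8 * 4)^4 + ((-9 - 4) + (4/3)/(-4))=275251197307/420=655359993.59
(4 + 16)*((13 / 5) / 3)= 52 / 3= 17.33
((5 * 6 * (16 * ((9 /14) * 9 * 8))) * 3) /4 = 116640 /7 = 16662.86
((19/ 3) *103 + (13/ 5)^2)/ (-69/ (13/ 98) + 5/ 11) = -7068776/ 5573775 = -1.27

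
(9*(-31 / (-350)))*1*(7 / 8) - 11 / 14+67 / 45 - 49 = -1199503 / 25200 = -47.60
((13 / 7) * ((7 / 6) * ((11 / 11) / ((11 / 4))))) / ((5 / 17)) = 442 / 165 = 2.68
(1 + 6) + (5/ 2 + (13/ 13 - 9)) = 1.50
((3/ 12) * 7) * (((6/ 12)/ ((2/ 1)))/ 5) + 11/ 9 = 943/ 720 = 1.31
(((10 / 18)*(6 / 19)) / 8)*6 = 5 / 38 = 0.13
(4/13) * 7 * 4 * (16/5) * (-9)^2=145152/65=2233.11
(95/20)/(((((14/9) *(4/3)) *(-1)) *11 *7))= -513/17248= -0.03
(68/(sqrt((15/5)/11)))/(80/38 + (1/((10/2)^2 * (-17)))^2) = 233367500 * sqrt(33)/21675057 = 61.85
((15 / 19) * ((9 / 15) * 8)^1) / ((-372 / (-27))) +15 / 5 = 1929 / 589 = 3.28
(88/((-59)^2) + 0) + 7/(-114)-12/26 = -2567359/5158842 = -0.50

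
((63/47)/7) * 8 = 72/47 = 1.53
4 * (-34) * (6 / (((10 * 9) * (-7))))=136 / 105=1.30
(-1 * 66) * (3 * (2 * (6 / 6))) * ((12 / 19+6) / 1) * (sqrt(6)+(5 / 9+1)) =-49896 * sqrt(6) / 19-77616 / 19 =-10517.67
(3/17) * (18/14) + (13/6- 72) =-49699/714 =-69.61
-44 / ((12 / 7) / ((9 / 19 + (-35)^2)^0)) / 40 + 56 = 6643 / 120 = 55.36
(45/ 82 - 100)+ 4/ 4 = -8073/ 82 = -98.45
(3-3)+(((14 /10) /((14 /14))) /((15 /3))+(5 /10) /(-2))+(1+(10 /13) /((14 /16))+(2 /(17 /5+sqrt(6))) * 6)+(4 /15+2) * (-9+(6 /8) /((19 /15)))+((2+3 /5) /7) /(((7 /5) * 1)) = -14.83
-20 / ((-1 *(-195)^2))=4 / 7605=0.00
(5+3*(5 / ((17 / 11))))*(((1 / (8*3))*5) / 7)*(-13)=-8125 / 1428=-5.69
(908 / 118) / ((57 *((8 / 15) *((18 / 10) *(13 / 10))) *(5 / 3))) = 5675 / 87438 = 0.06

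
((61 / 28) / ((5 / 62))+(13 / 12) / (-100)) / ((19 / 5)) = 226829 / 31920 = 7.11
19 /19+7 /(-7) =0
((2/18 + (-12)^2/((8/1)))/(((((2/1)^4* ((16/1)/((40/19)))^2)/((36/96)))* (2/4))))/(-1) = -4075/277248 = -0.01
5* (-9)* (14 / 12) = -105 / 2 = -52.50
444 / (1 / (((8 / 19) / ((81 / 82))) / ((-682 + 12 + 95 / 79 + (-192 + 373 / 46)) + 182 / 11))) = -3880995712 / 17146508409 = -0.23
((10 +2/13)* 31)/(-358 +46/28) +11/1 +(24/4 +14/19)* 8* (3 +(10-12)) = 26293403/410761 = 64.01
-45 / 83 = -0.54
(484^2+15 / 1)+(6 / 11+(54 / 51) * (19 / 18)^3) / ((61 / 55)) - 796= 78445340785 / 335988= 233476.61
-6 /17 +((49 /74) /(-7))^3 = -2437175 /6888808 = -0.35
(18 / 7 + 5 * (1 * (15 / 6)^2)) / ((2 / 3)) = 2841 / 56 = 50.73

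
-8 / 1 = -8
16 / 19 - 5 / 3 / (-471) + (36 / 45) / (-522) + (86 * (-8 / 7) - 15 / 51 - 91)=-29143625363 / 154414995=-188.74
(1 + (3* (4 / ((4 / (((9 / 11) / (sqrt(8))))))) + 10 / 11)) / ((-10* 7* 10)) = -3 / 1100 - 27* sqrt(2) / 30800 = -0.00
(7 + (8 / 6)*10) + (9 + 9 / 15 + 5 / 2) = 973 / 30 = 32.43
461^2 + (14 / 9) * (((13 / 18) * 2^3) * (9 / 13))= 1912745 / 9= 212527.22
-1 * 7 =-7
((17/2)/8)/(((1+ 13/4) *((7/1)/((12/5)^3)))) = 432/875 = 0.49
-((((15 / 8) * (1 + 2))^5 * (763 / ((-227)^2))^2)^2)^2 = -133182320990849424021982068637612115702392673492431640625 / 57307762836465736759034735899399878936247749588010663936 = -2.32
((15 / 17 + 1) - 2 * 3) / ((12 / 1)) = -35 / 102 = -0.34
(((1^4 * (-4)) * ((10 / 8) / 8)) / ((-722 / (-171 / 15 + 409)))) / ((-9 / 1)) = -497 / 12996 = -0.04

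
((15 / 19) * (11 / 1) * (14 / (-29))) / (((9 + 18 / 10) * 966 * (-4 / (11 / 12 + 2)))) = 9625 / 32848416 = 0.00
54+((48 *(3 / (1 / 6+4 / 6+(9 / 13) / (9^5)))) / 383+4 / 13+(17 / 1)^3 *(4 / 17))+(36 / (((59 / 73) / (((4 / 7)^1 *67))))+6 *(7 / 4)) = 1711012224400139 / 584642554678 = 2926.60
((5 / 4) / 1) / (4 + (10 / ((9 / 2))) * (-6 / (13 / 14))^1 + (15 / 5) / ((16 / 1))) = -780 / 6347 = -0.12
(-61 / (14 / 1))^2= 3721 / 196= 18.98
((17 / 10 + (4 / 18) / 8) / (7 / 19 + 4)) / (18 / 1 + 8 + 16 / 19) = 112271 / 7619400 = 0.01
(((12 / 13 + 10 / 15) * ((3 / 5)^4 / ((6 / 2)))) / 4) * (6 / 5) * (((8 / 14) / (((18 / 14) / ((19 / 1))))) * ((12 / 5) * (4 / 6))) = 56544 / 203125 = 0.28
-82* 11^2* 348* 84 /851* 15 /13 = -4350598560 /11063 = -393256.67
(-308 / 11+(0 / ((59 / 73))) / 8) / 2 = -14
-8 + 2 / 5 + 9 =7 / 5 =1.40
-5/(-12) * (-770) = -1925/6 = -320.83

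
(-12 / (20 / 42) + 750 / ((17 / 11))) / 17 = 39108 / 1445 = 27.06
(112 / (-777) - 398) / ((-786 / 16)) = 353552 / 43623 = 8.10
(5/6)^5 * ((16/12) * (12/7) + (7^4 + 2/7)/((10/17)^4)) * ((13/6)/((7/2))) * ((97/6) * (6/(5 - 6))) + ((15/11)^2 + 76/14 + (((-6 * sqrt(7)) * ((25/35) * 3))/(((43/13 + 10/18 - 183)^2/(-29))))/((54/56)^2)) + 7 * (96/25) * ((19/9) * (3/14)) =-26778119515863257/55324684800 + 5489120 * sqrt(7)/439279681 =-484017.54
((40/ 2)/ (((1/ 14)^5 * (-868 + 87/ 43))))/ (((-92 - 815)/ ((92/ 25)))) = 370022912/ 7342165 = 50.40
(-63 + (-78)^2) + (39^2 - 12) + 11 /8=60251 /8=7531.38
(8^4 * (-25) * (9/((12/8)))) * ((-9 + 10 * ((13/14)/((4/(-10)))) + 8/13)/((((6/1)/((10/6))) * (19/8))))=3926016000/1729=2270685.95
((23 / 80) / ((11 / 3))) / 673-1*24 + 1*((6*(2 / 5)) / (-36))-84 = -108.07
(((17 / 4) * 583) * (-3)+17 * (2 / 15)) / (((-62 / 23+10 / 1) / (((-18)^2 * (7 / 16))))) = -92292813 / 640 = -144207.52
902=902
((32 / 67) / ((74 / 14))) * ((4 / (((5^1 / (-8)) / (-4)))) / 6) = 14336 / 37185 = 0.39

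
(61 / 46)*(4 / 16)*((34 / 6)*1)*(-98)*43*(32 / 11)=-17479672 / 759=-23029.87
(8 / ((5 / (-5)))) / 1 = -8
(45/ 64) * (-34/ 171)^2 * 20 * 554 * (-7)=-14009275/ 6498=-2155.94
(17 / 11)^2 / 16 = 289 / 1936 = 0.15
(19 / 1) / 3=19 / 3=6.33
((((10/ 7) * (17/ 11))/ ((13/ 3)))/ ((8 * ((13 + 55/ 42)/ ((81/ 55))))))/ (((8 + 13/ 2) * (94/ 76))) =470934/ 1288543399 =0.00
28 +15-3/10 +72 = 1147/10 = 114.70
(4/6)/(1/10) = 20/3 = 6.67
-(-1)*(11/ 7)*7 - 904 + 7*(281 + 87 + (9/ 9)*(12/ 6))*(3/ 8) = 313/ 4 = 78.25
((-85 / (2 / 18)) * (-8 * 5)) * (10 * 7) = 2142000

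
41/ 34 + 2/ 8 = 99/ 68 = 1.46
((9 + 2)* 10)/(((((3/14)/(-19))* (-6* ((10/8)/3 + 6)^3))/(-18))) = -110.75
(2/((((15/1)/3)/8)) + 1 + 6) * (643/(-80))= -32793/400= -81.98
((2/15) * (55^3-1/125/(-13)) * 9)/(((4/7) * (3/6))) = 5677546896/8125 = 698775.00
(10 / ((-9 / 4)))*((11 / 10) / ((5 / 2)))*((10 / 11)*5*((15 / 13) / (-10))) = 40 / 39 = 1.03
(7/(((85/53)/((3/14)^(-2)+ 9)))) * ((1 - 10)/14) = -14681/170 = -86.36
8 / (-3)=-8 / 3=-2.67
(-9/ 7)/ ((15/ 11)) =-33/ 35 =-0.94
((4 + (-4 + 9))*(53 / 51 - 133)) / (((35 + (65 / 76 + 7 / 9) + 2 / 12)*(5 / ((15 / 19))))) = -2180520 / 427907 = -5.10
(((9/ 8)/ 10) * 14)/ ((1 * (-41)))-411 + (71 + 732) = 642817/ 1640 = 391.96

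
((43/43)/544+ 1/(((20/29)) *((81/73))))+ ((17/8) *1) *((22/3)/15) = 2.35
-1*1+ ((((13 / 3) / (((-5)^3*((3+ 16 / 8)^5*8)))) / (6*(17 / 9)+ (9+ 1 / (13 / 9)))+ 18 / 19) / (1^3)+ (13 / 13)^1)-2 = -51250003211 / 48687500000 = -1.05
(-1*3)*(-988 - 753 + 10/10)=5220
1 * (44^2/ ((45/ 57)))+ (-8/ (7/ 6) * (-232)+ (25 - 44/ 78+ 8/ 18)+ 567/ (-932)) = 15523378699/ 3816540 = 4067.40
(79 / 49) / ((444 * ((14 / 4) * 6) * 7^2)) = 79 / 22386924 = 0.00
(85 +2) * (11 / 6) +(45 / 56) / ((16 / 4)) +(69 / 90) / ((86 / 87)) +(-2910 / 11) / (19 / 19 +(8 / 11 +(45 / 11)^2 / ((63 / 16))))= 28338422261 / 243834080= 116.22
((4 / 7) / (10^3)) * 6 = 3 / 875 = 0.00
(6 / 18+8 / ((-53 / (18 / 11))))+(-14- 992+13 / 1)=-1736606 / 1749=-992.91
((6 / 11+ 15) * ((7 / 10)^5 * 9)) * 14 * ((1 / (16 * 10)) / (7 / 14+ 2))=181061811 / 220000000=0.82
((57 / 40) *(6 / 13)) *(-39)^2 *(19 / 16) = 380133 / 320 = 1187.92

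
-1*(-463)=463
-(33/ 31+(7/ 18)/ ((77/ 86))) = -4600/ 3069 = -1.50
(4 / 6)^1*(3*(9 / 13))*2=2.77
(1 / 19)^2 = 1 / 361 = 0.00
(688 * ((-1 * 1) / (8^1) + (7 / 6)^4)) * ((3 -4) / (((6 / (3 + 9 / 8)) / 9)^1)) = -1059047 / 144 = -7354.49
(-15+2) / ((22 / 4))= -26 / 11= -2.36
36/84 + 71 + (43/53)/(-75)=1987199/27825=71.42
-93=-93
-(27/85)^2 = -729/7225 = -0.10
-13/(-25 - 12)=13/37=0.35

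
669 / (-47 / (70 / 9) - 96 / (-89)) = -1389290 / 10309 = -134.76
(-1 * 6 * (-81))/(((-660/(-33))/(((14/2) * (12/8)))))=5103/20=255.15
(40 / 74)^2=0.29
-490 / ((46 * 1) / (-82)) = 20090 / 23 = 873.48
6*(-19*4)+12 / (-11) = -5028 / 11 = -457.09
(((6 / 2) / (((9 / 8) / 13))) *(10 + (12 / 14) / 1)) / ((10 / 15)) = 3952 / 7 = 564.57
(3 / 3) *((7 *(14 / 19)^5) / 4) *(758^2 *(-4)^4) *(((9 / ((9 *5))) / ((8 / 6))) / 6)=17304801289216 / 12380495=1397747.12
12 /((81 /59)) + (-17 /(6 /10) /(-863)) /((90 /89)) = 136283 /15534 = 8.77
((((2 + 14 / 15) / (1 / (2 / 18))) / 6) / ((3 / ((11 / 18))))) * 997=120637 / 10935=11.03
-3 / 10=-0.30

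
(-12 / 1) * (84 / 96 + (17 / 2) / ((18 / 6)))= -89 / 2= -44.50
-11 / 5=-2.20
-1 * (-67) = 67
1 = 1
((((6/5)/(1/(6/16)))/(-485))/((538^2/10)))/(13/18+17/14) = -567/34252802960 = -0.00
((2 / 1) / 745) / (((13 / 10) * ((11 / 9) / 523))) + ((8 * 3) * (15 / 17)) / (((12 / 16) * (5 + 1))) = 5.59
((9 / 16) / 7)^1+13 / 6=755 / 336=2.25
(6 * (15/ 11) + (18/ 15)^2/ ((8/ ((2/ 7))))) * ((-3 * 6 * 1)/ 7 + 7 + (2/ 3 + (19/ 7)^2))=9678456/ 94325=102.61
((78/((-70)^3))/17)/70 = -39/204085000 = -0.00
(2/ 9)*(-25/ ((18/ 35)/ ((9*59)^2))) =-3045875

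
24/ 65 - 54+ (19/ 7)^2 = -147349/ 3185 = -46.26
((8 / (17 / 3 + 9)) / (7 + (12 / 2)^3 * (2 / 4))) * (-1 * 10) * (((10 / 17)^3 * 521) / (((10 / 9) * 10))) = -562680 / 1242989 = -0.45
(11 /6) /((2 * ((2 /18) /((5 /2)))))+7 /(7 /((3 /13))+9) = 9819 /472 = 20.80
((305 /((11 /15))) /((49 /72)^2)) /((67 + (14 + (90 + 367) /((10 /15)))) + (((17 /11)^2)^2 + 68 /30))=947011824000 /816750602213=1.16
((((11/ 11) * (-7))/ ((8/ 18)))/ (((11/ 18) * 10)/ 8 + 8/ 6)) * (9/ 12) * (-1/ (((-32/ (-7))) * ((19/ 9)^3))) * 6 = 26040609/ 33142688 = 0.79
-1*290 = -290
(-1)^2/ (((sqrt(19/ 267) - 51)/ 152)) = -258723/ 86806 - 19*sqrt(5073)/ 86806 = -3.00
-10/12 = -5/6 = -0.83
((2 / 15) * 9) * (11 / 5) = 66 / 25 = 2.64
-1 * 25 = -25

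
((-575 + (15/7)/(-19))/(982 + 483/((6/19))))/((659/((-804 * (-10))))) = -1229959200/440250881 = -2.79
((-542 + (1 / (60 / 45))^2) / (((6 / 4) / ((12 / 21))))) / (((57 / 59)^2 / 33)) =-331714933 / 45486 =-7292.68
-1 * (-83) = 83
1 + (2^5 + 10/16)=269/8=33.62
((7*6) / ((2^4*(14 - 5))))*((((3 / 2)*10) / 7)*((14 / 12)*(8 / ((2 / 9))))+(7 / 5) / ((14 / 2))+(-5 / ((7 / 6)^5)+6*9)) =11923447 / 288120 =41.38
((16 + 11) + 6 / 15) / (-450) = -137 / 2250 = -0.06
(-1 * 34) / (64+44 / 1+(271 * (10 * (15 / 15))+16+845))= -34 / 3679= -0.01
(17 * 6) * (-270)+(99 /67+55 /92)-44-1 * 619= -173830499 /6164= -28200.92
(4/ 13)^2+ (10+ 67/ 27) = 57385/ 4563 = 12.58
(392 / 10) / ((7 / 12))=336 / 5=67.20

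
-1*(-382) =382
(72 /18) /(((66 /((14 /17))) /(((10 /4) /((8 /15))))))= 175 /748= 0.23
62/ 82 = 31/ 41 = 0.76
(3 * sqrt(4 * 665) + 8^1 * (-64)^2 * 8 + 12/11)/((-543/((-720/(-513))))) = -230687680/340461 - 160 * sqrt(665)/10317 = -677.97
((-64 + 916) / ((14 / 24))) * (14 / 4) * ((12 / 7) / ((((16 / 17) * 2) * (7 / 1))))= 32589 / 49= 665.08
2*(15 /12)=5 /2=2.50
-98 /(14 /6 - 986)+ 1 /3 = 3833 /8853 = 0.43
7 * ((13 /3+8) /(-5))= -259 /15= -17.27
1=1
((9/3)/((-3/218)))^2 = 47524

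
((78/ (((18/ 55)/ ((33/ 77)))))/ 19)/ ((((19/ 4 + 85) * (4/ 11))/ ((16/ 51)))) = 125840/ 2435097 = 0.05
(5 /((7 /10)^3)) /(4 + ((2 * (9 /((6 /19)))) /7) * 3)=5000 /9751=0.51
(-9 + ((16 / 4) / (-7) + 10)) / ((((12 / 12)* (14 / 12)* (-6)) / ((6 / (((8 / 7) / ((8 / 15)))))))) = -6 / 35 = -0.17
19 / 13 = 1.46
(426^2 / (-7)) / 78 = -30246 / 91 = -332.37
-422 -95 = -517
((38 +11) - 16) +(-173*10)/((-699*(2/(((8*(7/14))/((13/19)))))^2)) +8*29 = 33802835/118131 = 286.15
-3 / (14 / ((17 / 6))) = -17 / 28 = -0.61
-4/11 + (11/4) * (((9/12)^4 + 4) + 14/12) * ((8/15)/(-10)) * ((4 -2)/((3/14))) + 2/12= -3660317/475200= -7.70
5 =5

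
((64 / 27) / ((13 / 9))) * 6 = 9.85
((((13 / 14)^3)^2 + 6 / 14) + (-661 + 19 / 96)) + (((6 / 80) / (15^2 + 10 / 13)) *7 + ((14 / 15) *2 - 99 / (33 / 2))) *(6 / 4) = -220747345410233 / 331487822400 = -665.93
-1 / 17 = -0.06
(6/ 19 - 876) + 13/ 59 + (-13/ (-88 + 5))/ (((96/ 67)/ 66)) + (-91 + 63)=-1334235523/ 1488688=-896.25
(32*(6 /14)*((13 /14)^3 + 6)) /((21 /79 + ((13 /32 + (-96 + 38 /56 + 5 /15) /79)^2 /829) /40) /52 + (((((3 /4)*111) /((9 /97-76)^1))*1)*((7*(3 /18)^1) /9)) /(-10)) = 55944404867349872640 /11594390814357673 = 4825.13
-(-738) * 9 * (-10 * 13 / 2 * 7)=-3022110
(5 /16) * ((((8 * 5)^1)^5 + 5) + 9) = 32000004.38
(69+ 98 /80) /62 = 2809 /2480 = 1.13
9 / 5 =1.80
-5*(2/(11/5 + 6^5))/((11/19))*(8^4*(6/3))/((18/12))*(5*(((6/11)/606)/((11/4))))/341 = -311296000/5348403609483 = -0.00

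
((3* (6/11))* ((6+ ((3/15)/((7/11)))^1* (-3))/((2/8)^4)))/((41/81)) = 66064896/15785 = 4185.30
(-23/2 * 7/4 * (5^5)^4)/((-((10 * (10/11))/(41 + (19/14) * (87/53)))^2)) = 436884468746185302734375/10067456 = 43395716727859084.04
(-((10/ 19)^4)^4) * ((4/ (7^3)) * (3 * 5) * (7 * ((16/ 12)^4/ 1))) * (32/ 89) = -1638400000000000000000/ 33963111123346689630934707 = -0.00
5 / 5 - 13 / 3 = -10 / 3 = -3.33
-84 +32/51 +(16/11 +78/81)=-408742/5049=-80.96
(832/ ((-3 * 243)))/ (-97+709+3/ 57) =-15808/ 8477541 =-0.00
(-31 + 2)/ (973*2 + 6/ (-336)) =-1624/ 108975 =-0.01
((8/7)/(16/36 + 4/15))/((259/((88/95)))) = 0.01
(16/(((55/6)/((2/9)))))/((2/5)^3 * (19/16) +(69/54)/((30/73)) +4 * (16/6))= 57600/2057011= 0.03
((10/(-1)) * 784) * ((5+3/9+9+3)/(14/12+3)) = -163072/5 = -32614.40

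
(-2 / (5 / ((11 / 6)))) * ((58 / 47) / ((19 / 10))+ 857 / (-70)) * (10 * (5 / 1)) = 2657237 / 6251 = 425.09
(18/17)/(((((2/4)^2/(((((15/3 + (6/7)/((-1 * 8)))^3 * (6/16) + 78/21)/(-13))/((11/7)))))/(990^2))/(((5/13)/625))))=-67089736593/11262160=-5957.09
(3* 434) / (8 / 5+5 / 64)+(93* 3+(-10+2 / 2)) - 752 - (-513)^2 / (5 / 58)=-3052466.53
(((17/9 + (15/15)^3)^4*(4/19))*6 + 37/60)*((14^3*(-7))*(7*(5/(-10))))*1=1237476670129/207765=5956136.36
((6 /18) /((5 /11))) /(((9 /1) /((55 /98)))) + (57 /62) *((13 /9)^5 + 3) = 513332119 /59796954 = 8.58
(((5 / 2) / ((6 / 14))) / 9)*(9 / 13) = 35 / 78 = 0.45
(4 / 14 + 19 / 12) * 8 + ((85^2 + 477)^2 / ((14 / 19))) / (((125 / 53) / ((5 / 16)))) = 6400300003 / 600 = 10667166.67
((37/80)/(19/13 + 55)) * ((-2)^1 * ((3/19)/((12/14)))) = -3367/1115680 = -0.00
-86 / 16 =-5.38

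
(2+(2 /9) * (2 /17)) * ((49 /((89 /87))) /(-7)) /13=-1.07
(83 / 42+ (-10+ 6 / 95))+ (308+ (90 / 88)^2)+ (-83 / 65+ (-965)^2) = 46772009673551 / 50210160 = 931524.81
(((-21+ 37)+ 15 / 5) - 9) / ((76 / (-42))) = -105 / 19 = -5.53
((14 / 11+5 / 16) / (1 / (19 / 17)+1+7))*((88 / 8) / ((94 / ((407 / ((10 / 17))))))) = 36677619 / 2541760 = 14.43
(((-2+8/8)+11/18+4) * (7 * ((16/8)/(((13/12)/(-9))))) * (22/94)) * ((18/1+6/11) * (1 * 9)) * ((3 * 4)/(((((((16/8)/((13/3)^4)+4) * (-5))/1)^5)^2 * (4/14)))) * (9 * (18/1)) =-5922027041486444431048780984633877084951082182622339/550980131560216012649460048223125226522332442103218750000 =-0.00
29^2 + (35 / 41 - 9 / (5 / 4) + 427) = 258639 / 205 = 1261.65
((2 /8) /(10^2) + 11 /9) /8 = 4409 /28800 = 0.15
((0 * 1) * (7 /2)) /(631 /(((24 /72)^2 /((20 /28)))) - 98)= 0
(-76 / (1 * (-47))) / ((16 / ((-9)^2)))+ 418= 80123 / 188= 426.19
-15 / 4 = -3.75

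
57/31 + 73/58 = 5569/1798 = 3.10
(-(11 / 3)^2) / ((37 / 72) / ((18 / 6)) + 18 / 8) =-2904 / 523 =-5.55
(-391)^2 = 152881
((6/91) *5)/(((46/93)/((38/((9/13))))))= 5890/161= 36.58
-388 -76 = -464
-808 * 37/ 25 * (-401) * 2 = 23976592/ 25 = 959063.68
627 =627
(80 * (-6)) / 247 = -480 / 247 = -1.94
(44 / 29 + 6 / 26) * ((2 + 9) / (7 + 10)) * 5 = 36245 / 6409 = 5.66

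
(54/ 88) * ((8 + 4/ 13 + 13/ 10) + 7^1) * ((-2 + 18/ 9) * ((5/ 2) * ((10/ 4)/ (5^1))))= 0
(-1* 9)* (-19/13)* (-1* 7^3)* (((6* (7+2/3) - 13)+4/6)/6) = -658217/26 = -25316.04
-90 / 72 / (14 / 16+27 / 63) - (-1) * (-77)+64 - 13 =-1968 / 73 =-26.96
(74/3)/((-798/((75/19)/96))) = -925/727776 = -0.00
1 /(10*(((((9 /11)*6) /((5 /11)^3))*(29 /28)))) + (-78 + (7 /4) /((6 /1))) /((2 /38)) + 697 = -590784367 /757944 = -779.46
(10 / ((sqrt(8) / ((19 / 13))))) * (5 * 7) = 3325 * sqrt(2) / 26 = 180.86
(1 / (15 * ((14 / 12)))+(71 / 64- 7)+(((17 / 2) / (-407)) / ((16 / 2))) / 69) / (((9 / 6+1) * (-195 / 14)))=366962941 / 2190474000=0.17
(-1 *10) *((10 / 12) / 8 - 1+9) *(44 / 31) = -115.03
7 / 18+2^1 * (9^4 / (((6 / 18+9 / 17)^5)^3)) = 2425306296201960860704758386291 / 20183787309280599534993408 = 120161.11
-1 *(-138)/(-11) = -138/11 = -12.55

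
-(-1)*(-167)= -167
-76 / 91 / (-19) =4 / 91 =0.04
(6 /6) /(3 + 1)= 1 /4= 0.25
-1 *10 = -10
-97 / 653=-0.15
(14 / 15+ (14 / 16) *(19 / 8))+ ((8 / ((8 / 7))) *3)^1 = 23051 / 960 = 24.01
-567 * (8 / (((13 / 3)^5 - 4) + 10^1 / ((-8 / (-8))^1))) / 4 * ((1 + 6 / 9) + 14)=-4317138 / 372751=-11.58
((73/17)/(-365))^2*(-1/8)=-1/57800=-0.00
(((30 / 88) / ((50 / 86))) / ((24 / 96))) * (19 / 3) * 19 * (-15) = -46569 / 11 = -4233.55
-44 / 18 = -2.44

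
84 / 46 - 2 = -4 / 23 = -0.17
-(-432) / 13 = 432 / 13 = 33.23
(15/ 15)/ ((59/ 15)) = 15/ 59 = 0.25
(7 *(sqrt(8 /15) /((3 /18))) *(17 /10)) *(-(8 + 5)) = -3094 *sqrt(30) /25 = -677.86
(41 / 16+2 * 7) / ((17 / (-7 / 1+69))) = 8215 / 136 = 60.40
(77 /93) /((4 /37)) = 2849 /372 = 7.66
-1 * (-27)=27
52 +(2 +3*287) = 915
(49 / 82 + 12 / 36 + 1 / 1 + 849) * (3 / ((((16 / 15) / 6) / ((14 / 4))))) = 65938635 / 1312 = 50258.11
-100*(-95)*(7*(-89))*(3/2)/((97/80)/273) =-193890060000/97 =-1998866597.94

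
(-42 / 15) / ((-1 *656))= 7 / 1640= 0.00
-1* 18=-18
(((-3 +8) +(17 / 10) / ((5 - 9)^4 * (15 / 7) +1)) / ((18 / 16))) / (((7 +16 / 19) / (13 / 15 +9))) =2164891312 / 386912025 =5.60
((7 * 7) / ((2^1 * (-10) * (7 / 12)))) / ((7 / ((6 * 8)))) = -144 / 5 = -28.80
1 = 1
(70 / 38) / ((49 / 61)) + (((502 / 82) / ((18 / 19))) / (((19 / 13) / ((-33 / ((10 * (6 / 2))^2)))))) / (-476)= 4592517967 / 2002341600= 2.29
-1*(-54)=54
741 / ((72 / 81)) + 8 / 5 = 33409 / 40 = 835.22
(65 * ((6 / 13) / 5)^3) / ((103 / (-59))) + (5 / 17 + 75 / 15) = 5.26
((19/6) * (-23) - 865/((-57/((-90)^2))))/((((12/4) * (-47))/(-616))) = 4313446676/8037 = 536698.60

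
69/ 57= 23/ 19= 1.21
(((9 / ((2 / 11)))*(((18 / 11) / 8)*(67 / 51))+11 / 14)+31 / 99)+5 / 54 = 4097783 / 282744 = 14.49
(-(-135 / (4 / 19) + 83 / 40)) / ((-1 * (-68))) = 25567 / 2720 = 9.40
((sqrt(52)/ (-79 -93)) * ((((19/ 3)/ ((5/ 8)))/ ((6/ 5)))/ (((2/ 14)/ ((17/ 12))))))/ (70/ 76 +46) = -42959 * sqrt(13)/ 2070063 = -0.07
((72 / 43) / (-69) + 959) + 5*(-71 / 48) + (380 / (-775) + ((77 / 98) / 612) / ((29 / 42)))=3450153501499 / 3627572880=951.09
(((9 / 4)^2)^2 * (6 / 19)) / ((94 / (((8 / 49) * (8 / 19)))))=0.01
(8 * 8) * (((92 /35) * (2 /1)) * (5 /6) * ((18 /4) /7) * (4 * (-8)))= -282624 /49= -5767.84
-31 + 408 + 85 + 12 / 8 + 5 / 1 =937 / 2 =468.50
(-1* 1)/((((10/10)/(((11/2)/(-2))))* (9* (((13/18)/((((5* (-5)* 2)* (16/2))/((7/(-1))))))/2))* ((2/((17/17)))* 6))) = 1100/273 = 4.03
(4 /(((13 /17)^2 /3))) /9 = 1156 /507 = 2.28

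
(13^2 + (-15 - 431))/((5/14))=-3878/5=-775.60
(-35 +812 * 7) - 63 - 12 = 5574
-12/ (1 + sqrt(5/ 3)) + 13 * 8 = 122 - 6 * sqrt(15) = 98.76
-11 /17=-0.65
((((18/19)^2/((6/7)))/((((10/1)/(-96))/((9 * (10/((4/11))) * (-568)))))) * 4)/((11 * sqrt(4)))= 92752128/361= 256931.10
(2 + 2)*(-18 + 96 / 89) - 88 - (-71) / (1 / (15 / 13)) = -85343 / 1157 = -73.76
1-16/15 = -1/15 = -0.07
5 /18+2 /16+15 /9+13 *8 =7637 /72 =106.07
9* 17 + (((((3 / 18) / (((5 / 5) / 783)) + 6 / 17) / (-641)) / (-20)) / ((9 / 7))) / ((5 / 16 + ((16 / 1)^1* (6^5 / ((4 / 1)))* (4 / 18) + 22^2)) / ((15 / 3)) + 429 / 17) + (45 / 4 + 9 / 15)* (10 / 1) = 2136532905637 / 7869365982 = 271.50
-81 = -81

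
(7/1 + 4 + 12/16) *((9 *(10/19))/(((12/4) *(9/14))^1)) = 1645/57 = 28.86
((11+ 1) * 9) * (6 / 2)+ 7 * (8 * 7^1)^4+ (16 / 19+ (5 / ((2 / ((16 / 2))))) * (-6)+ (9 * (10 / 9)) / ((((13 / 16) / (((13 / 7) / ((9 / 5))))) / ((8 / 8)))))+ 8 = 82403511956 / 1197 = 68841697.54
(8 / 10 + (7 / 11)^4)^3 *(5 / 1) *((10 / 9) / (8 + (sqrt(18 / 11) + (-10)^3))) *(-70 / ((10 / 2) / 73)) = 119721329486223066 *sqrt(22) / 84931254278736336515 + 39587852950111093824 / 7721023116248757865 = 5.13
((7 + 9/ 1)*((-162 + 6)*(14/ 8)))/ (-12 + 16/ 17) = 18564/ 47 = 394.98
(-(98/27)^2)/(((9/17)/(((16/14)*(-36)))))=746368/729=1023.82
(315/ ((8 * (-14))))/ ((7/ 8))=-3.21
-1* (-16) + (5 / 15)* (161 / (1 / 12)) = 660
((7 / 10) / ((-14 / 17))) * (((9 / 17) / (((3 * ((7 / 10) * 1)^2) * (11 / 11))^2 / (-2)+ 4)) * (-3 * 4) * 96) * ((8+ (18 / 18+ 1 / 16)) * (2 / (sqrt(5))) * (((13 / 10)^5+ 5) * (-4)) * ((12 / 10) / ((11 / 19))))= -3733121076768 * sqrt(5) / 80287625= -103970.10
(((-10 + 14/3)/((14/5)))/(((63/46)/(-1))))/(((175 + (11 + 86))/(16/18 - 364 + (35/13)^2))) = -1.82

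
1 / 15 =0.07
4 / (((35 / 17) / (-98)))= -952 / 5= -190.40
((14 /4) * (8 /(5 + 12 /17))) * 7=3332 /97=34.35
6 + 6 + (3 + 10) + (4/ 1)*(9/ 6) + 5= 36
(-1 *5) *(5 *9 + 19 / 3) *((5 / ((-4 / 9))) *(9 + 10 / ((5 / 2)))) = 75075 / 2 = 37537.50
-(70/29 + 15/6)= -285/58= -4.91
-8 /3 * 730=-5840 /3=-1946.67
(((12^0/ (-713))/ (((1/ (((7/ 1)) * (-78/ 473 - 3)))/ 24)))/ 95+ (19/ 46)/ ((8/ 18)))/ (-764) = -0.00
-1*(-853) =853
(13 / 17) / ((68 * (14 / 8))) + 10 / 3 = 20269 / 6069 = 3.34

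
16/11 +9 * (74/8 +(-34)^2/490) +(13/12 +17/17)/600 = 82226911/776160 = 105.94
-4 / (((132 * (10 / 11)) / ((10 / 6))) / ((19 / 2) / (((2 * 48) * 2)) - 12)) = 4589 / 6912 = 0.66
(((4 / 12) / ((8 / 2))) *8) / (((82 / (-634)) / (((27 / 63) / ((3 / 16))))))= -10144 / 861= -11.78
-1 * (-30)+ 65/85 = 523/17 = 30.76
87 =87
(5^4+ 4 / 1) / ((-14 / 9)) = -5661 / 14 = -404.36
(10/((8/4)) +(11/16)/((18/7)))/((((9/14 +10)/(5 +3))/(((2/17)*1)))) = 10619/22797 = 0.47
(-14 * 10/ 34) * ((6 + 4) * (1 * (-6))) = 4200/ 17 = 247.06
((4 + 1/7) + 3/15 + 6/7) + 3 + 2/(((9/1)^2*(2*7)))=23252/2835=8.20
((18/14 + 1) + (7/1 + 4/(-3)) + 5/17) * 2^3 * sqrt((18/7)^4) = 2543616/5831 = 436.22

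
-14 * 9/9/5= -14/5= -2.80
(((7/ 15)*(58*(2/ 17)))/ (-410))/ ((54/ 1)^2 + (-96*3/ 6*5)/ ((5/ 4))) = -203/ 71198550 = -0.00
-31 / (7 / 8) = -248 / 7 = -35.43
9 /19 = 0.47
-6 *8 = -48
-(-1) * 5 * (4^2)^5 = 5242880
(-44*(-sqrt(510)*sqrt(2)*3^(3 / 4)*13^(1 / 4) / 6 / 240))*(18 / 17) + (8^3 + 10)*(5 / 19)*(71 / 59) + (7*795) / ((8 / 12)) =33*39^(1 / 4)*sqrt(85) / 170 + 19085715 / 2242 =8517.28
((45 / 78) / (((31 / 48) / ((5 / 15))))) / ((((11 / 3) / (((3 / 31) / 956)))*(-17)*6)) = -45 / 558349649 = -0.00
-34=-34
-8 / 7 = -1.14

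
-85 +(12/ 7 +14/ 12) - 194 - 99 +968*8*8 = 2586229/ 42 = 61576.88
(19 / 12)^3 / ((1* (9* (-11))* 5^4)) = -6859 / 106920000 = -0.00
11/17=0.65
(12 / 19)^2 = 144 / 361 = 0.40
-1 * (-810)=810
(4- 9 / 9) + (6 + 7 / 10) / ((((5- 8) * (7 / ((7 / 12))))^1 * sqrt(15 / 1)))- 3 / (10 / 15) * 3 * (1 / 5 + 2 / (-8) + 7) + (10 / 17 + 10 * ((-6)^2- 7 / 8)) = 177489 / 680- 67 * sqrt(15) / 5400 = 260.97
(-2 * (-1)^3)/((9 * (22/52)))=0.53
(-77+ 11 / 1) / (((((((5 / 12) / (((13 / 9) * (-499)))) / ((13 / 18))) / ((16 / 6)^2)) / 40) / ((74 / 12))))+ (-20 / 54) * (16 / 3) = 35146461728 / 243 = 144635644.97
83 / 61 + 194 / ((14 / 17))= 101170 / 427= 236.93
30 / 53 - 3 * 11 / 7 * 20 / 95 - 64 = -454142 / 7049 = -64.43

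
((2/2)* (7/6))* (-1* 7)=-49/6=-8.17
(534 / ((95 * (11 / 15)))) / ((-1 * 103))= -1602 / 21527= -0.07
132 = 132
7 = 7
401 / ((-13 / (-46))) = 18446 / 13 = 1418.92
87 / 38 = 2.29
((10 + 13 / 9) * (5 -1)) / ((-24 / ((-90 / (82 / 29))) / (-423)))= -2105835 / 82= -25680.91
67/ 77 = 0.87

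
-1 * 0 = 0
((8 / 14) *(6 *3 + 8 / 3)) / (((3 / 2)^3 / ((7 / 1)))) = 1984 / 81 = 24.49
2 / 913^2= 2 / 833569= 0.00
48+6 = 54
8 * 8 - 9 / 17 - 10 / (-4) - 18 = 1631 / 34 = 47.97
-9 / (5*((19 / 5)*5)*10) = -0.01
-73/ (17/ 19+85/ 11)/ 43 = -15257/ 77486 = -0.20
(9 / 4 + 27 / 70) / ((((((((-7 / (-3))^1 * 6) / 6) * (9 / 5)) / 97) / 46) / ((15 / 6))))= 1372065 / 196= 7000.33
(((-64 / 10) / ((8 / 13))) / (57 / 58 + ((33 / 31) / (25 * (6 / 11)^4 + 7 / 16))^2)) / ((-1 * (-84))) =-21487036164370522 / 198552091886774325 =-0.11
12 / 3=4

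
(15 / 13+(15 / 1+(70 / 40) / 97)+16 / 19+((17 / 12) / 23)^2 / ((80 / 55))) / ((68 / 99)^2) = 541137371613597 / 15003139600384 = 36.07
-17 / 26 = -0.65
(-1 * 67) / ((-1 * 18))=67 / 18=3.72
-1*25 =-25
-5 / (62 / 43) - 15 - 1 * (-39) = 1273 / 62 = 20.53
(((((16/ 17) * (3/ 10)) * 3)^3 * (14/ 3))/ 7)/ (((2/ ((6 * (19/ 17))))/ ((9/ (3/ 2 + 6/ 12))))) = 63825408/ 10440125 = 6.11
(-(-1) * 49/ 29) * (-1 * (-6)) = 294/ 29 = 10.14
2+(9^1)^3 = 731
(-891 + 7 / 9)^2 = 792495.60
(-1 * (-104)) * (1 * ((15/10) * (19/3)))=988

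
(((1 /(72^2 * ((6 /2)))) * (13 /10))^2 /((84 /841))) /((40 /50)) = 142129 /1625330810880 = 0.00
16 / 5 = 3.20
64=64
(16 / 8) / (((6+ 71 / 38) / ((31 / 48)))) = 589 / 3588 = 0.16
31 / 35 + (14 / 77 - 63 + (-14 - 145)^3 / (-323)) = 1539874803 / 124355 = 12382.89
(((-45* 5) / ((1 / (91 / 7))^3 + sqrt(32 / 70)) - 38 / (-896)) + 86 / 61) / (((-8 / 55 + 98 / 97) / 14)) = 6291379997573935 / 231854777105984 - 54077154631500* sqrt(35) / 59389031021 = -5359.80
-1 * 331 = -331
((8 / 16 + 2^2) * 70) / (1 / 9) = 2835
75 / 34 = 2.21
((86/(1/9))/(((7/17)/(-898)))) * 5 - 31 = -8439948.14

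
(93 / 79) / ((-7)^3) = -93 / 27097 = -0.00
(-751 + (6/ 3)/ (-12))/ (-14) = 4507/ 84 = 53.65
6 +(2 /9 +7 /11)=679 /99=6.86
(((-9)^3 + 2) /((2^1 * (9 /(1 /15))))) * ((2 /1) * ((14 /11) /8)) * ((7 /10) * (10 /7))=-0.86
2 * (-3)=-6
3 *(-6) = -18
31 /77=0.40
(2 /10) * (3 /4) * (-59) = -177 /20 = -8.85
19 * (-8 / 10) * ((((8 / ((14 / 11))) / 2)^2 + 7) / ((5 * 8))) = -15713 / 2450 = -6.41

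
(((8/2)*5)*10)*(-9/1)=-1800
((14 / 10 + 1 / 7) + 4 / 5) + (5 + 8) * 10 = 4632 / 35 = 132.34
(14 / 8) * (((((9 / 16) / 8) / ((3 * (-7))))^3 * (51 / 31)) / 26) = -0.00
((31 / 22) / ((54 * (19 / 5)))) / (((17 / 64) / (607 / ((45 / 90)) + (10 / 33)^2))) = 3278922080 / 104468859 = 31.39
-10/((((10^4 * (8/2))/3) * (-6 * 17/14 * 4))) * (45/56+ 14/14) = 0.00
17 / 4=4.25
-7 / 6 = -1.17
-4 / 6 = -2 / 3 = -0.67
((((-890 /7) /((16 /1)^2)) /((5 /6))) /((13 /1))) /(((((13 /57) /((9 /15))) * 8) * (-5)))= 45657 /15142400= 0.00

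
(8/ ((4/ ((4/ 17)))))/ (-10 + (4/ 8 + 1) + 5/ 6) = -24/ 391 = -0.06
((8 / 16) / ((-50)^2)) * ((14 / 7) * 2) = 1 / 1250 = 0.00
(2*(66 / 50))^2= 4356 / 625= 6.97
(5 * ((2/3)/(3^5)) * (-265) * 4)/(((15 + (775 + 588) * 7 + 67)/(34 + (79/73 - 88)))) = 40947800/512107191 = 0.08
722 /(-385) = -722 /385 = -1.88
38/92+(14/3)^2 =9187/414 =22.19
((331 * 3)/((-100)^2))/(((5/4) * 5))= 993/62500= 0.02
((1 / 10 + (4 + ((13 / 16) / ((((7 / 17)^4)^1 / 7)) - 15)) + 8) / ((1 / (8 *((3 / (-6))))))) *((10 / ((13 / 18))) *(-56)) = 385148808 / 637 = 604629.21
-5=-5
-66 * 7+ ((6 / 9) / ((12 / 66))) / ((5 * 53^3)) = -1031717599 / 2233155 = -462.00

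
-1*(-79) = 79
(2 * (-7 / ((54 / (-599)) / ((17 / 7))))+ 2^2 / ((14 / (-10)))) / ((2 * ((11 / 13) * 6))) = 83603 / 2268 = 36.86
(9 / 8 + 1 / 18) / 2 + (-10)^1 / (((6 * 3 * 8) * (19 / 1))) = 535 / 912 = 0.59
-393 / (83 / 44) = -208.34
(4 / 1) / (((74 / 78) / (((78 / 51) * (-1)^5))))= -4056 / 629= -6.45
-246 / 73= -3.37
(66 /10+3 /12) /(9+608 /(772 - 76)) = 11919 /17180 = 0.69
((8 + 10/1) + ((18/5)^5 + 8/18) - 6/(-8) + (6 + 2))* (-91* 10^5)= -51749023144/9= -5749891460.44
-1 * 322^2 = -103684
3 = 3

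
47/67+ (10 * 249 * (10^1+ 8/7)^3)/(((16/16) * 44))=19792554871/252791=78296.12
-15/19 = -0.79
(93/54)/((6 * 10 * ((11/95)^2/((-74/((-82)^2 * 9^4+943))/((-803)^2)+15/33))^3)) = 1436543642487675135239469098968623119917562996875/1284290907415730688074388829603545219342043608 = 1118.55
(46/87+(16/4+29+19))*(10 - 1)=13710/29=472.76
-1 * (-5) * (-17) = -85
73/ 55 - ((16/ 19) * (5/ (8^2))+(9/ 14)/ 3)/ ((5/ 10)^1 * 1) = 11223/ 14630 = 0.77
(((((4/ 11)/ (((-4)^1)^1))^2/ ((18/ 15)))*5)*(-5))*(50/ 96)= -3125/ 34848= -0.09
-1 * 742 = -742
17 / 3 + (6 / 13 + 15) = 824 / 39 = 21.13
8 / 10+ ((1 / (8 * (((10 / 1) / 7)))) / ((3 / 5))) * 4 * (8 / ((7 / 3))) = 14 / 5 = 2.80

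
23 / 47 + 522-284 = 11209 / 47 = 238.49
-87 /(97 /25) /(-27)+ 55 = 48740 /873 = 55.83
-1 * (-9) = 9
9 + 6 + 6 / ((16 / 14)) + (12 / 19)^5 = 201559347 / 9904396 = 20.35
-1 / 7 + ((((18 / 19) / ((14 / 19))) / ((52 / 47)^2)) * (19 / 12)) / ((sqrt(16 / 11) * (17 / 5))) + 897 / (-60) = -2113 / 140 + 629565 * sqrt(11) / 5148416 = -14.69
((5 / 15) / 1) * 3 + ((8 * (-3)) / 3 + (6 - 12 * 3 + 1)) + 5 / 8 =-283 / 8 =-35.38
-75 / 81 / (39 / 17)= -425 / 1053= -0.40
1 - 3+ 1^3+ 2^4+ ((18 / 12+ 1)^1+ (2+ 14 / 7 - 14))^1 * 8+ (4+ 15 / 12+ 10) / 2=-299 / 8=-37.38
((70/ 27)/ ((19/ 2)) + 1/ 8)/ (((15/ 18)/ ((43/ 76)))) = 70219/ 259920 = 0.27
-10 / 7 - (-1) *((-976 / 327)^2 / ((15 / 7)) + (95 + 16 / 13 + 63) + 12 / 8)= 47716469279 / 291916170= 163.46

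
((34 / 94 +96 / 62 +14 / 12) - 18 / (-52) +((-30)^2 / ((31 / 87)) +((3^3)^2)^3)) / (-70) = -22014538164847 / 3977610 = -5534614.55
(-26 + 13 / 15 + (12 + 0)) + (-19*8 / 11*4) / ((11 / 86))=-808157 / 1815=-445.27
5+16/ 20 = 5.80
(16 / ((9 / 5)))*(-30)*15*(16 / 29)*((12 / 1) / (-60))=12800 / 29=441.38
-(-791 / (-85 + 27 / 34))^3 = -56711623688 / 68417929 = -828.90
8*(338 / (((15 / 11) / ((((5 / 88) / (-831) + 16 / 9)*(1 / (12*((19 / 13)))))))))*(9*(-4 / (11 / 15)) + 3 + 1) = -212494384856 / 23446665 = -9062.88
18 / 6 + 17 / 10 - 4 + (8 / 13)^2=1823 / 1690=1.08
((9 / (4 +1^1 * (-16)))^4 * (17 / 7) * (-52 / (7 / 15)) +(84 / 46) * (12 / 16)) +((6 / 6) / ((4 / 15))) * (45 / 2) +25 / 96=82567 / 216384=0.38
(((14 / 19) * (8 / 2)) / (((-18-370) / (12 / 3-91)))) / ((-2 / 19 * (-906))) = 203 / 29294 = 0.01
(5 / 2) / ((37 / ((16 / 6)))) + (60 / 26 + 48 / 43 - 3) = 37487 / 62049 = 0.60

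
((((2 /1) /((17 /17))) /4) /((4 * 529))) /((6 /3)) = 1 /8464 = 0.00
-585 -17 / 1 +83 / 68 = -40853 / 68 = -600.78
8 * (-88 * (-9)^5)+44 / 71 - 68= 2951500432 / 71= 41570428.62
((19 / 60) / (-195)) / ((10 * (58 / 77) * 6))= -1463 / 40716000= -0.00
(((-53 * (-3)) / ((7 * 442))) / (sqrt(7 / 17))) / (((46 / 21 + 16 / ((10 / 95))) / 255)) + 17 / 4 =7155 * sqrt(119) / 589316 + 17 / 4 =4.38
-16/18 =-8/9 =-0.89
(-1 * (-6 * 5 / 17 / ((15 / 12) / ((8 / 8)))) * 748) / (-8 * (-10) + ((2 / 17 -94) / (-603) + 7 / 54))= 64950336 / 4938029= 13.15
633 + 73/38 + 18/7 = 169573/266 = 637.49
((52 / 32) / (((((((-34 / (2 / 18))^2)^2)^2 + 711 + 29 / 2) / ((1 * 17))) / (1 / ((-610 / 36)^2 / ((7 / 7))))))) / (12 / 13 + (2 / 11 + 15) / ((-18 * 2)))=92154348 / 36913828549194323749966929575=0.00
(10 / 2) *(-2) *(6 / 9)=-20 / 3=-6.67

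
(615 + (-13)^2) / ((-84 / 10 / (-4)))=1120 / 3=373.33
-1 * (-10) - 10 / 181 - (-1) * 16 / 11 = 22696 / 1991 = 11.40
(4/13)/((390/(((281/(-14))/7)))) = -281/124215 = -0.00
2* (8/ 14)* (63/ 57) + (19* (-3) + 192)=2589/ 19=136.26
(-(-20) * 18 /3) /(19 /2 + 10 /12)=360 /31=11.61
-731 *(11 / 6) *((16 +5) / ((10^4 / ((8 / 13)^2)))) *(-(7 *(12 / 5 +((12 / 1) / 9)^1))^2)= 17298571136 / 23765625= 727.88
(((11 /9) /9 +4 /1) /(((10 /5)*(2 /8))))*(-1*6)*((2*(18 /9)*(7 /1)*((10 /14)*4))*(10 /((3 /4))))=-4288000 /81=-52938.27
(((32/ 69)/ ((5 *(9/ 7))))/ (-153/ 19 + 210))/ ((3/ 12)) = 17024/ 11913885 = 0.00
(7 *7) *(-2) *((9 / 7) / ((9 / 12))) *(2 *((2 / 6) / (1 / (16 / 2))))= -896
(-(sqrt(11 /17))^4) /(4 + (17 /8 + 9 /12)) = -88 /1445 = -0.06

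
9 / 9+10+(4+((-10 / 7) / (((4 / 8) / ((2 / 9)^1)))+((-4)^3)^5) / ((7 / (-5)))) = 338228681375 / 441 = 766958461.17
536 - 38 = 498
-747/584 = -1.28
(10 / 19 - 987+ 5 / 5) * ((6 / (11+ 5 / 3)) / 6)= -28086 / 361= -77.80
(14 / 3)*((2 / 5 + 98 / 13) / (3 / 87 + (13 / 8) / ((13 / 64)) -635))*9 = -314244 / 590915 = -0.53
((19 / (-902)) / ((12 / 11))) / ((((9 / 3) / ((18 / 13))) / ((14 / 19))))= -7 / 1066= -0.01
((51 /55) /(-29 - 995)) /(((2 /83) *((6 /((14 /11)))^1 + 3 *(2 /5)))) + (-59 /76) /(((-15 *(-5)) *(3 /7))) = -67573093 /2215065600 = -0.03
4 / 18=2 / 9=0.22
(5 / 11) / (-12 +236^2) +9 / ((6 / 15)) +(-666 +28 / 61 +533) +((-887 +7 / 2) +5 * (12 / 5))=-36674261671 / 37363964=-981.54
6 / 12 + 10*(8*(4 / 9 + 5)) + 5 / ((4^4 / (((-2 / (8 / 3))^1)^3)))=64297793 / 147456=436.05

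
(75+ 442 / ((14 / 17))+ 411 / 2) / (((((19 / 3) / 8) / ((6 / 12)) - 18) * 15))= -22882 / 6895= -3.32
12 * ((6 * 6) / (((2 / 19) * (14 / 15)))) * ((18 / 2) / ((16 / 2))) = 4946.79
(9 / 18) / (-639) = -1 / 1278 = -0.00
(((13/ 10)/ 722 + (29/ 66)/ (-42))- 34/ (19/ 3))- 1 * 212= -271909384/ 1250865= -217.38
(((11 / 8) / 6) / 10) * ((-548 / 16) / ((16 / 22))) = -16577 / 15360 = -1.08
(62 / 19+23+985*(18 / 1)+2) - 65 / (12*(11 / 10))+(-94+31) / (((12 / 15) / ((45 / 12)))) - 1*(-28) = 175419817 / 10032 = 17486.03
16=16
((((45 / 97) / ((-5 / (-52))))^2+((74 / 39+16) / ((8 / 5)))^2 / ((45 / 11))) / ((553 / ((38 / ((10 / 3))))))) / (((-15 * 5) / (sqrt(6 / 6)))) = -0.01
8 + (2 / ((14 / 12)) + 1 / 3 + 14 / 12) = 157 / 14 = 11.21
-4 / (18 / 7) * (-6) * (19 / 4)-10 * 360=-10667 / 3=-3555.67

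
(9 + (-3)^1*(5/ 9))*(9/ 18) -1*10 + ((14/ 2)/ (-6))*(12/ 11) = -251/ 33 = -7.61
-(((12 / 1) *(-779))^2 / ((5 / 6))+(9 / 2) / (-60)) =-4194484989 / 40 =-104862124.72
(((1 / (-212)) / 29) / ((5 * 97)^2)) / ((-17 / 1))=1 / 24584776100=0.00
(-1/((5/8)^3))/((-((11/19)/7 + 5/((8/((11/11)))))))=544768/94125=5.79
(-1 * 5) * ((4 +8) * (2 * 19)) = -2280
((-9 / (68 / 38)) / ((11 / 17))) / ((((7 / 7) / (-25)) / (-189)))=-807975 / 22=-36726.14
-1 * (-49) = 49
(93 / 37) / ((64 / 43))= 3999 / 2368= 1.69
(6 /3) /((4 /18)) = 9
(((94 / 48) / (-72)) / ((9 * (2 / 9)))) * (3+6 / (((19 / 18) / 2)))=-4277 / 21888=-0.20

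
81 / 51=1.59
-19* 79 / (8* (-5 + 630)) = -1501 / 5000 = -0.30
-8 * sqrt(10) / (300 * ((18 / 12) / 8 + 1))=-32 * sqrt(10) / 1425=-0.07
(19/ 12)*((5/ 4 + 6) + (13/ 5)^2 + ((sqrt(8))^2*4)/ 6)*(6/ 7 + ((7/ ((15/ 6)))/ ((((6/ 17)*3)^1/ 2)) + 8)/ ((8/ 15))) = 6820183/ 8640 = 789.37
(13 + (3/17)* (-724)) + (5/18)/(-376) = -13204453/115056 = -114.77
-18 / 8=-2.25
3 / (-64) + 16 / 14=491 / 448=1.10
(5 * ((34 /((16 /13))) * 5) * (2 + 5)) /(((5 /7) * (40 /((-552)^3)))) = -28459391688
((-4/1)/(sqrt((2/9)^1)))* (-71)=426* sqrt(2)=602.45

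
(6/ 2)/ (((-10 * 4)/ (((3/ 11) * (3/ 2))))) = -0.03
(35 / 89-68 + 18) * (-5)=248.03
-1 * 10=-10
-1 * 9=-9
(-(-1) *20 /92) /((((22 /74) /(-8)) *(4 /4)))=-1480 /253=-5.85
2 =2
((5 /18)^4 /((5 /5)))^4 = 152587890625 /121439531096594251776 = 0.00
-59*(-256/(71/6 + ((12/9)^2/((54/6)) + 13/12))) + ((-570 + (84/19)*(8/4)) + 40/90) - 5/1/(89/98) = 37862302712/64665531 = 585.51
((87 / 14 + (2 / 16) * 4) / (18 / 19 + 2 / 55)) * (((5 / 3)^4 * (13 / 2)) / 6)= 57.05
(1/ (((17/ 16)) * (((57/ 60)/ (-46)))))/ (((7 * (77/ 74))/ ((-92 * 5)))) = 501068800/ 174097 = 2878.10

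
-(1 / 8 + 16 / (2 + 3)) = -133 / 40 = -3.32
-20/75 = -4/15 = -0.27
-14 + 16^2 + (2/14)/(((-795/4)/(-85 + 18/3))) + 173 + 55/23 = 53431268/127995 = 417.45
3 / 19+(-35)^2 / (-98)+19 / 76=-919 / 76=-12.09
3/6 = 1/2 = 0.50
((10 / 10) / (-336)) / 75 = -1 / 25200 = -0.00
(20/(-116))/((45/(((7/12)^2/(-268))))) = 49/10072512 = 0.00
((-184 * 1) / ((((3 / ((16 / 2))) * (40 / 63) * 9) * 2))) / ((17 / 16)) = -10304 / 255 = -40.41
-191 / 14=-13.64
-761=-761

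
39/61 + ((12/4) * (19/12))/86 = 14575/20984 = 0.69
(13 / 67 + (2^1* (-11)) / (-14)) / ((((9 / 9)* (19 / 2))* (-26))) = -828 / 115843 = -0.01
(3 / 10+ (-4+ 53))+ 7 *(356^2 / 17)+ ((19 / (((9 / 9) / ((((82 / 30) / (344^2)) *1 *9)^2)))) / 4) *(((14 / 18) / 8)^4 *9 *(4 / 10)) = 1031399388915605064396563 / 19745478706987008000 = 52234.71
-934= -934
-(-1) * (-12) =-12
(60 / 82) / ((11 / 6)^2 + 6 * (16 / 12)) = 1080 / 16769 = 0.06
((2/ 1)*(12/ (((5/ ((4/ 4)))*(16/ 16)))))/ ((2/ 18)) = 216/ 5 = 43.20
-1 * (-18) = 18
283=283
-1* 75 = -75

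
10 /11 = 0.91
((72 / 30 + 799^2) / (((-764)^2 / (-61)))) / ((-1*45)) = 194713037 / 131331600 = 1.48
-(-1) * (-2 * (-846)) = 1692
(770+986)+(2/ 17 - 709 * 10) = -90676/ 17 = -5333.88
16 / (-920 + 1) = -16 / 919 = -0.02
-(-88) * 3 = 264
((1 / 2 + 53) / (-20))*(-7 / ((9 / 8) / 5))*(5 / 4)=3745 / 36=104.03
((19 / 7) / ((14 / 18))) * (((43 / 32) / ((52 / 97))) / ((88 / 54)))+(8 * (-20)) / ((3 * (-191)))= 11608564951 / 2055685632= 5.65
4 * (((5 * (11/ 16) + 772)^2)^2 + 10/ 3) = 71086704884020963/ 49152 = 1446262713297.95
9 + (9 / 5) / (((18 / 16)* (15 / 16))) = 803 / 75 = 10.71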